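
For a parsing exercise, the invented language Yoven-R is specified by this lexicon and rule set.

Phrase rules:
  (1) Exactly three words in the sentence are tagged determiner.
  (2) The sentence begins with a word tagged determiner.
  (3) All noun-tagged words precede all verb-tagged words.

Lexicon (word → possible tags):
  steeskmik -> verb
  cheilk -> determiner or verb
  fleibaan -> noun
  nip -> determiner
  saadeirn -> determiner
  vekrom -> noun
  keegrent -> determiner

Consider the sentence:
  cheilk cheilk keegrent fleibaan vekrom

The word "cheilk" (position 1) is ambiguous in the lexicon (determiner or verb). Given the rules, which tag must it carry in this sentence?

determiner

Candidates per position — 1:cheilk {determiner,verb}; 2:cheilk {determiner,verb}; 3:keegrent {determiner}; 4:fleibaan {noun}; 5:vekrom {noun}.
Word 1 cannot be verb — rule 1 would then fail for every completion. It is determiner.
Word 2 cannot be verb — rule 1 would then fail for every completion. It is determiner.
That leaves exactly one tagging: determiner determiner determiner noun noun.
Rule-by-rule: rule 1 ✓; rule 2 ✓; rule 3 ✓.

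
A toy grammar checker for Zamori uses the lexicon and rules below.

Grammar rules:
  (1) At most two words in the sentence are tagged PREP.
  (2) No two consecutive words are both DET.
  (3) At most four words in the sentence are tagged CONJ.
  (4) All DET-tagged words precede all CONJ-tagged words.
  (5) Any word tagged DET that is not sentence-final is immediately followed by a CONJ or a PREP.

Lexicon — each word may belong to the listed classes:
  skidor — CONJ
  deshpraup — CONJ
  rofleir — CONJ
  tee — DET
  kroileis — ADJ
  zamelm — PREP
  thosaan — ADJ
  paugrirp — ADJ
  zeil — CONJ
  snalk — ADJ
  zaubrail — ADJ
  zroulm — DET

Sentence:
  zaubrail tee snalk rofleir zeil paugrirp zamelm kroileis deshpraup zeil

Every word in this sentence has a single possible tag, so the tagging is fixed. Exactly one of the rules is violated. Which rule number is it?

5

Fixed tagging: ADJ DET ADJ CONJ CONJ ADJ PREP ADJ CONJ CONJ.
Applying the rules: R1 ok, R2 ok, R3 ok, R4 ok, R5 fails.
Only rule 5 fails.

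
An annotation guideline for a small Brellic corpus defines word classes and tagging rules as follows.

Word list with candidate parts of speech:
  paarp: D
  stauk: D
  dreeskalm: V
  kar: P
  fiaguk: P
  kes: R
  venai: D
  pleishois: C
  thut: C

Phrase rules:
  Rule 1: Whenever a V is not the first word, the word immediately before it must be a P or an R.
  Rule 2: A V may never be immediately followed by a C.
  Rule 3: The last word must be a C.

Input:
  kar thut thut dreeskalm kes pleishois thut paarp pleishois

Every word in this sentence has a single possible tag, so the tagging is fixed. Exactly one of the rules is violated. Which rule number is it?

Fixed tagging: P C C V R C C D C.
Applying the rules: R1 fails, R2 ok, R3 ok.
Only rule 1 fails.

1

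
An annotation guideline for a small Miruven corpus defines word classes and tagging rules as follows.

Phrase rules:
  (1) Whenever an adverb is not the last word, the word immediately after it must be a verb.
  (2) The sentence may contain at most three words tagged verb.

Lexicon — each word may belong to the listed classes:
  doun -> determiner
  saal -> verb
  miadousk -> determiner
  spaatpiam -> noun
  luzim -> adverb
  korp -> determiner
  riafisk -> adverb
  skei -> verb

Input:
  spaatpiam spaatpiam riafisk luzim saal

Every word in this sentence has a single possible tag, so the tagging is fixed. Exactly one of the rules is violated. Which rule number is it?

1

Fixed tagging: noun noun adverb adverb verb.
Rule check: R1 fail, R2 pass.
Only rule 1 fails.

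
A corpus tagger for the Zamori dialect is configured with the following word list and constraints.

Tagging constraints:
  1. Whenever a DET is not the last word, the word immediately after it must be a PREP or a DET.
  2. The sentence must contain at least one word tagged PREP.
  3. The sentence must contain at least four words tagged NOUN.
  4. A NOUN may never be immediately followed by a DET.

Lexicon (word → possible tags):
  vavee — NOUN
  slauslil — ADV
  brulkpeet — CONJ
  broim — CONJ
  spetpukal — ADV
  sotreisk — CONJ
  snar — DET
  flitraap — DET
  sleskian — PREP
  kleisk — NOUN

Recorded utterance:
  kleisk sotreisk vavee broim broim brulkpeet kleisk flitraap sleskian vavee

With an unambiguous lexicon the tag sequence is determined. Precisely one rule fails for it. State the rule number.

4

Fixed tagging: NOUN CONJ NOUN CONJ CONJ CONJ NOUN DET PREP NOUN.
Checking each rule: R1 ok, R2 ok, R3 ok, R4 fails.
Only rule 4 fails.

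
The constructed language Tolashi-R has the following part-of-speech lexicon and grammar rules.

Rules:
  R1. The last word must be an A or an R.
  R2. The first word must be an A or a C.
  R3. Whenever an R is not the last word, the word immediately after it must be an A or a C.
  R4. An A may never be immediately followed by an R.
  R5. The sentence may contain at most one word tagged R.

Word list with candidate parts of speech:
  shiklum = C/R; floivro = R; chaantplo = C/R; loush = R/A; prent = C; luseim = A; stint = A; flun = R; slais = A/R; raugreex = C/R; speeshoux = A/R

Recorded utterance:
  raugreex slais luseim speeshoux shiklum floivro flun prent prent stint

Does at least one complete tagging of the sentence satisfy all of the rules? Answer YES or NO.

Candidates per position — 1:raugreex {C,R}; 2:slais {A,R}; 3:luseim {A}; 4:speeshoux {A,R}; 5:shiklum {C,R}; 6:floivro {R}; 7:flun {R}; 8:prent {C}; 9:prent {C}; 10:stint {A}.
Rule 3 cannot be satisfied by any choice of tags from the lexicon.
So there is no consistent tagging.

NO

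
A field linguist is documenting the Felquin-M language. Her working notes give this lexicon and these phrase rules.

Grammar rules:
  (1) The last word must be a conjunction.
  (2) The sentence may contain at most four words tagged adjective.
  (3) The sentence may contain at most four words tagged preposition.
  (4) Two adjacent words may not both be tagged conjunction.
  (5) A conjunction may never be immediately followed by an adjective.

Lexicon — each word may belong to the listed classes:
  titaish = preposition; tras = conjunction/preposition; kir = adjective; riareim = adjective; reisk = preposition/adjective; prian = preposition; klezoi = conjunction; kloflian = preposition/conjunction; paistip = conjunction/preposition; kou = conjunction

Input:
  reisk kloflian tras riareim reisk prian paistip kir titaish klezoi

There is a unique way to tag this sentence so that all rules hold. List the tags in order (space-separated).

adjective conjunction preposition adjective adjective preposition preposition adjective preposition conjunction

Candidates per position — 1:reisk {preposition,adjective}; 2:kloflian {preposition,conjunction}; 3:tras {conjunction,preposition}; 4:riareim {adjective}; 5:reisk {preposition,adjective}; 6:prian {preposition}; 7:paistip {conjunction,preposition}; 8:kir {adjective}; 9:titaish {preposition}; 10:klezoi {conjunction}.
At position 3, choosing conjunction makes rule 5 impossible to satisfy; hence preposition.
At position 7, choosing conjunction makes rule 5 impossible to satisfy; hence preposition.
At position 1, choosing preposition makes rule 3 impossible to satisfy; hence adjective.
At position 2, choosing preposition makes rule 3 impossible to satisfy; hence conjunction.
At position 5, choosing preposition makes rule 3 impossible to satisfy; hence adjective.
The unique satisfying tagging is: adjective conjunction preposition adjective adjective preposition preposition adjective preposition conjunction.
Checking: rule 1 ok; rule 2 ok; rule 3 ok; rule 4 ok; rule 5 ok.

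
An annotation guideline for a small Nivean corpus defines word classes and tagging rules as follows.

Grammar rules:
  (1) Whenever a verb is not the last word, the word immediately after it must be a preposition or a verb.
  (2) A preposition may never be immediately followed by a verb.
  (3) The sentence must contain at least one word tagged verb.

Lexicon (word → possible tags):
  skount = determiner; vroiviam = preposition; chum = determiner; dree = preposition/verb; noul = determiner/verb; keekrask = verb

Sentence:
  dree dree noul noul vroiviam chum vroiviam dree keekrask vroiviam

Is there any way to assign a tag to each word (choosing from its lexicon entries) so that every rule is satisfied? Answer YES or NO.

Candidates per position — 1:dree {preposition,verb}; 2:dree {preposition,verb}; 3:noul {determiner,verb}; 4:noul {determiner,verb}; 5:vroiviam {preposition}; 6:chum {determiner}; 7:vroiviam {preposition}; 8:dree {preposition,verb}; 9:keekrask {verb}; 10:vroiviam {preposition}.
Rule 2 cannot be satisfied by any choice of tags from the lexicon.
So there is no consistent tagging.

NO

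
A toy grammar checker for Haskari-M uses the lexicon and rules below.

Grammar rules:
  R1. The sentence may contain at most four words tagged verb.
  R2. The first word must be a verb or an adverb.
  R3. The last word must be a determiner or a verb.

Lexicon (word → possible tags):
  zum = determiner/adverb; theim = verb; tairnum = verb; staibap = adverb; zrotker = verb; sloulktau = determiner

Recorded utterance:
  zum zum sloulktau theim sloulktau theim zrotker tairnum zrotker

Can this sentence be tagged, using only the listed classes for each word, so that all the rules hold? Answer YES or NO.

NO

Candidates per position — 1:zum {determiner,adverb}; 2:zum {determiner,adverb}; 3:sloulktau {determiner}; 4:theim {verb}; 5:sloulktau {determiner}; 6:theim {verb}; 7:zrotker {verb}; 8:tairnum {verb}; 9:zrotker {verb}.
Rule 1 cannot be satisfied by any choice of tags from the lexicon.
So there is no consistent tagging.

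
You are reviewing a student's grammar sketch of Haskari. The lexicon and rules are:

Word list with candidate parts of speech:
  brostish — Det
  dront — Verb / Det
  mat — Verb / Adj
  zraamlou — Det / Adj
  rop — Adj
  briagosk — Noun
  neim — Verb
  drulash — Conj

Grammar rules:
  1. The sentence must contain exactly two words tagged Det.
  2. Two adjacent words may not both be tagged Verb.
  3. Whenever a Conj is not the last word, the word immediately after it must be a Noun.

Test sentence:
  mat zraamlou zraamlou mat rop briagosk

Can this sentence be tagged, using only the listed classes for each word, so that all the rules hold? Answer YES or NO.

Candidates per position — 1:mat {Verb,Adj}; 2:zraamlou {Det,Adj}; 3:zraamlou {Det,Adj}; 4:mat {Verb,Adj}; 5:rop {Adj}; 6:briagosk {Noun}.
One satisfying assignment: Adj Det Det Adj Adj Noun.
Verifying each rule — rule 1 ✓; rule 2 ✓; rule 3 ✓.

YES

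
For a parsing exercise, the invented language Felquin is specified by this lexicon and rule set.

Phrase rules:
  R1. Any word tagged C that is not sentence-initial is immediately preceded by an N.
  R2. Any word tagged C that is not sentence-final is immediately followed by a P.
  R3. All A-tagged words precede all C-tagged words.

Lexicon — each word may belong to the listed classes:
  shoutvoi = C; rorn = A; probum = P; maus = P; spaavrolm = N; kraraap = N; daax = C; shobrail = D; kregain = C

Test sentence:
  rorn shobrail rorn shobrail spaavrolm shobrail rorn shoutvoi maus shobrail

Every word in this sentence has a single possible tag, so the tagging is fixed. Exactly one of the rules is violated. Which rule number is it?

Fixed tagging: A D A D N D A C P D.
Rule check: R1 fail, R2 pass, R3 pass.
Only rule 1 fails.

1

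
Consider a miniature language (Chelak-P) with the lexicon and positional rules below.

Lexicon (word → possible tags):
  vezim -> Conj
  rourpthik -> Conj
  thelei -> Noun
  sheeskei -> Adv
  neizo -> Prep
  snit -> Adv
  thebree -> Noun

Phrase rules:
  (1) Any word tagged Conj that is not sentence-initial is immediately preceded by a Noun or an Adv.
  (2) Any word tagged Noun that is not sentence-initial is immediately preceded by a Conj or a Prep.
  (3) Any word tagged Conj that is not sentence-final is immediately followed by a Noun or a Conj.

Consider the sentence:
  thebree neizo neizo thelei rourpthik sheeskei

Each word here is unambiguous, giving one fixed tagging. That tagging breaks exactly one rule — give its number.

3

Fixed tagging: Noun Prep Prep Noun Conj Adv.
Applying the rules: R1 ok, R2 ok, R3 fails.
Only rule 3 fails.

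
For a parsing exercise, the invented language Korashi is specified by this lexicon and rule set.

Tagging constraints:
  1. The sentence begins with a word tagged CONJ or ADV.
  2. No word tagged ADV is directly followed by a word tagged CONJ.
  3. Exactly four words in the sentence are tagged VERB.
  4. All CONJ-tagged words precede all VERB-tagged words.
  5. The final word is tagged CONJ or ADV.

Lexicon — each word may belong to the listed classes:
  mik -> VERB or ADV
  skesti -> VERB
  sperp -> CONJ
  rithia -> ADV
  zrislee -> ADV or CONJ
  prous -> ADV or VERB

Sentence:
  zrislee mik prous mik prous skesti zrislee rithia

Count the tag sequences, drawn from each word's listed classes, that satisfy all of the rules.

Candidates per position — 1:zrislee {ADV,CONJ}; 2:mik {VERB,ADV}; 3:prous {ADV,VERB}; 4:mik {VERB,ADV}; 5:prous {ADV,VERB}; 6:skesti {VERB}; 7:zrislee {ADV,CONJ}; 8:rithia {ADV}.
There are 64 candidate sequences in total.
Checking each against the rules leaves 8 sequences.
Count = 8.

8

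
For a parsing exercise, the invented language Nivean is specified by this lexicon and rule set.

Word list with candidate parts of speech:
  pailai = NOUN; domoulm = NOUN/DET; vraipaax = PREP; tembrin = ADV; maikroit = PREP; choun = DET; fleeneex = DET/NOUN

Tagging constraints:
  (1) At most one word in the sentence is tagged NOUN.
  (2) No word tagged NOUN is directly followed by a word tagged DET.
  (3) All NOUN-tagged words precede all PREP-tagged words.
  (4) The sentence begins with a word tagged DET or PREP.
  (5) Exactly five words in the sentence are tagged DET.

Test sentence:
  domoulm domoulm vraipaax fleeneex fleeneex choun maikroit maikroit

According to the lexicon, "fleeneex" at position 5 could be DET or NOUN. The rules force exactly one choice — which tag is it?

Candidates per position — 1:domoulm {NOUN,DET}; 2:domoulm {NOUN,DET}; 3:vraipaax {PREP}; 4:fleeneex {DET,NOUN}; 5:fleeneex {DET,NOUN}; 6:choun {DET}; 7:maikroit {PREP}; 8:maikroit {PREP}.
Word 1 cannot be NOUN — rule 4 would then fail for every completion. It is DET.
Word 2 cannot be NOUN — rule 5 would then fail for every completion. It is DET.
Word 4 cannot be NOUN — rule 2 would then fail for every completion. It is DET.
Word 5 cannot be NOUN — rule 2 would then fail for every completion. It is DET.
The only consistent sequence is: DET DET PREP DET DET DET PREP PREP.
Verifying each rule — rule 1 ok; rule 2 ok; rule 3 ok; rule 4 ok; rule 5 ok.

DET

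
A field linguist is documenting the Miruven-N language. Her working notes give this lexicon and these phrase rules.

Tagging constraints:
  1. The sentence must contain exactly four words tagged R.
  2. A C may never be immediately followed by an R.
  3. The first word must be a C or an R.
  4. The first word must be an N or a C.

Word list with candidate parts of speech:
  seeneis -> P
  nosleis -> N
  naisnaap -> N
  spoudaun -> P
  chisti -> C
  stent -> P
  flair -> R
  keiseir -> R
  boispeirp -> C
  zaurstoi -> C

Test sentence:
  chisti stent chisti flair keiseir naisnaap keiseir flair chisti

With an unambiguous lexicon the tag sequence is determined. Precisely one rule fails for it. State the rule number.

2

Fixed tagging: C P C R R N R R C.
Rule check: R1 ✓, R2 ✗, R3 ✓, R4 ✓.
Only rule 2 fails.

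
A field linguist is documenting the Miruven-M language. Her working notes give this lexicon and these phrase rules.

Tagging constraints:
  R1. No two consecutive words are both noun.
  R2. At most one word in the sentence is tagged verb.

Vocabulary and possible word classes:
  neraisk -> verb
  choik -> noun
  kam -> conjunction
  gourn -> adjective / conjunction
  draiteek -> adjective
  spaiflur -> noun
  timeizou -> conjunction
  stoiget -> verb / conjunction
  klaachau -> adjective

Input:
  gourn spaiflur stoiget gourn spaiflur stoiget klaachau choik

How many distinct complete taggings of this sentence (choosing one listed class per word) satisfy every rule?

12

Candidates per position — 1:gourn {adjective,conjunction}; 2:spaiflur {noun}; 3:stoiget {verb,conjunction}; 4:gourn {adjective,conjunction}; 5:spaiflur {noun}; 6:stoiget {verb,conjunction}; 7:klaachau {adjective}; 8:choik {noun}.
There are 16 candidate sequences in total.
Checking each against the rules leaves 12 sequences.
Count = 12.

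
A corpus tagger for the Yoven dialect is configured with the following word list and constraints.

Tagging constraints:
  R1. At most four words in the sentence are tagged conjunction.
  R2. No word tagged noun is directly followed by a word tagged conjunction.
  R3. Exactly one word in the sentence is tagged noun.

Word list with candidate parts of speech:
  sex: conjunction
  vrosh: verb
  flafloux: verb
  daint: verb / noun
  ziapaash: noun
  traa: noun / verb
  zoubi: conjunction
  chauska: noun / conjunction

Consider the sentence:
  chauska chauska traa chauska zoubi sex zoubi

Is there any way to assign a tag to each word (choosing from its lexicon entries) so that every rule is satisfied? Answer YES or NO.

Candidates per position — 1:chauska {noun,conjunction}; 2:chauska {noun,conjunction}; 3:traa {noun,verb}; 4:chauska {noun,conjunction}; 5:zoubi {conjunction}; 6:sex {conjunction}; 7:zoubi {conjunction}.
Every candidate sequence violates at least one rule; no consistent tagging exists.

NO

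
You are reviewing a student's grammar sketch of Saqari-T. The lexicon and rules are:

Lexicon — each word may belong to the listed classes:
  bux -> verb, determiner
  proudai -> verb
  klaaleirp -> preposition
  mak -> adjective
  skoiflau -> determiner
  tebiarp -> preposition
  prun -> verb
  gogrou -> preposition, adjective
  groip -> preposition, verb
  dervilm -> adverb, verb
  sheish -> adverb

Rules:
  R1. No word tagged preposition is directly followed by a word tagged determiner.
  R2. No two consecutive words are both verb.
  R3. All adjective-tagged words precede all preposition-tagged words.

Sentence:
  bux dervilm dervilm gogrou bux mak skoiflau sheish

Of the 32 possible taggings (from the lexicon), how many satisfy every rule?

Candidates per position — 1:bux {verb,determiner}; 2:dervilm {adverb,verb}; 3:dervilm {adverb,verb}; 4:gogrou {preposition,adjective}; 5:bux {verb,determiner}; 6:mak {adjective}; 7:skoiflau {determiner}; 8:sheish {adverb}.
There are 32 candidate sequences in total.
Checking each against the rules leaves 10 sequences.
Count = 10.

10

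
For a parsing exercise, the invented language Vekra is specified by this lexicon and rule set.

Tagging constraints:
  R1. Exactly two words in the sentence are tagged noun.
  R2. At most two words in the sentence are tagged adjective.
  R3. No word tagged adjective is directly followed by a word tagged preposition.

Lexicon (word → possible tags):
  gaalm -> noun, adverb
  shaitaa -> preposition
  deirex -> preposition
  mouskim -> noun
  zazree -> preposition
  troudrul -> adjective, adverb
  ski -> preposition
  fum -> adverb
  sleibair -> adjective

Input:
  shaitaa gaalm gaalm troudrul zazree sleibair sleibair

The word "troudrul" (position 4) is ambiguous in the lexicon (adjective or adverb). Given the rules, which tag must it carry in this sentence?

Candidates per position — 1:shaitaa {preposition}; 2:gaalm {noun,adverb}; 3:gaalm {noun,adverb}; 4:troudrul {adjective,adverb}; 5:zazree {preposition}; 6:sleibair {adjective}; 7:sleibair {adjective}.
Position 2: tagging it adverb would leave rule 1 unsatisfiable, so it must be noun.
Position 3: tagging it adverb would leave rule 1 unsatisfiable, so it must be noun.
Position 4: tagging it adjective would leave rule 2 unsatisfiable, so it must be adverb.
So the tagging must be: preposition noun noun adverb preposition adjective adjective.
Checking: rule 1 ✓; rule 2 ✓; rule 3 ✓.

adverb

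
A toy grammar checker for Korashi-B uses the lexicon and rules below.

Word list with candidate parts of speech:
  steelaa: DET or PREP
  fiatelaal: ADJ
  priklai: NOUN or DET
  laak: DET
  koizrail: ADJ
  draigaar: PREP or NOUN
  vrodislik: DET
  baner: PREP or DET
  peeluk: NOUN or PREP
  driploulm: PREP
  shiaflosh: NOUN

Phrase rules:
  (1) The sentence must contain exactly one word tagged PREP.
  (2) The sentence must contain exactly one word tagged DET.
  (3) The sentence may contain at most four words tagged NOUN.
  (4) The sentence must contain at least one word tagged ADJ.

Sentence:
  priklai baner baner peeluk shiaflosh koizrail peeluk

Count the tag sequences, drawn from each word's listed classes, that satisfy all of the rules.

2

Candidates per position — 1:priklai {NOUN,DET}; 2:baner {PREP,DET}; 3:baner {PREP,DET}; 4:peeluk {NOUN,PREP}; 5:shiaflosh {NOUN}; 6:koizrail {ADJ}; 7:peeluk {NOUN,PREP}.
There are 32 candidate sequences in total.
The sequences that satisfy every rule: NOUN PREP DET NOUN NOUN ADJ NOUN; NOUN DET PREP NOUN NOUN ADJ NOUN.
Count = 2.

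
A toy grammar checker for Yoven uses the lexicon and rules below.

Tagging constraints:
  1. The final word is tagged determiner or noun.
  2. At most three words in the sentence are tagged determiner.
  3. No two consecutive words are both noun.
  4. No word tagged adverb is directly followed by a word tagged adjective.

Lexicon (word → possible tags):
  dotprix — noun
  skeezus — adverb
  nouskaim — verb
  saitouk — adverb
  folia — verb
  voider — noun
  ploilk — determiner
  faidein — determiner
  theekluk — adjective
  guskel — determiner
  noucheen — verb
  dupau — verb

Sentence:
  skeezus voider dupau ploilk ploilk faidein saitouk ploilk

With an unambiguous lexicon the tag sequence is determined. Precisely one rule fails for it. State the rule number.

2

Fixed tagging: adverb noun verb determiner determiner determiner adverb determiner.
Checking each rule: R1 ok, R2 fails, R3 ok, R4 ok.
Only rule 2 fails.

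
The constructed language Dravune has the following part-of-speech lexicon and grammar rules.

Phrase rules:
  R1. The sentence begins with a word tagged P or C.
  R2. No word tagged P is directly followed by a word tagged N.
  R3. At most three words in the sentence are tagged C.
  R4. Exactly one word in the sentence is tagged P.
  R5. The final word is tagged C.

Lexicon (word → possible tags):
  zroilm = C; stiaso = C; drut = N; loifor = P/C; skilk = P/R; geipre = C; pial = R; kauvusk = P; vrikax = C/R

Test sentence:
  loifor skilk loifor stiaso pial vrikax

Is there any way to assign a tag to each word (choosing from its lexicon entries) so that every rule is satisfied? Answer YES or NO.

YES

Candidates per position — 1:loifor {P,C}; 2:skilk {P,R}; 3:loifor {P,C}; 4:stiaso {C}; 5:pial {R}; 6:vrikax {C,R}.
One satisfying assignment: P R C C R C.
Verifying each rule — rule 1 satisfied; rule 2 satisfied; rule 3 satisfied; rule 4 satisfied; rule 5 satisfied.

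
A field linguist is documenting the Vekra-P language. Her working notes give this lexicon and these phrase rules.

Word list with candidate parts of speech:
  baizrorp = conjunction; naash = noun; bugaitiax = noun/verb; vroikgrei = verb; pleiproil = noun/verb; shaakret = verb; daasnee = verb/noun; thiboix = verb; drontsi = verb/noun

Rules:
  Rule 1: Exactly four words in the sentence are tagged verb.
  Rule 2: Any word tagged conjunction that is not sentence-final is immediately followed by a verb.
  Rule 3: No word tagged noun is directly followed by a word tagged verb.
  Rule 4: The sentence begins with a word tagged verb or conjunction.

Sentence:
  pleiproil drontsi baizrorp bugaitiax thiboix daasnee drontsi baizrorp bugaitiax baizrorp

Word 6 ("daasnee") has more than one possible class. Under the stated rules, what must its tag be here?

noun

Candidates per position — 1:pleiproil {noun,verb}; 2:drontsi {verb,noun}; 3:baizrorp {conjunction}; 4:bugaitiax {noun,verb}; 5:thiboix {verb}; 6:daasnee {verb,noun}; 7:drontsi {verb,noun}; 8:baizrorp {conjunction}; 9:bugaitiax {noun,verb}; 10:baizrorp {conjunction}.
Position 1: noun is ruled out by rule 4; that leaves verb.
Position 4: noun is ruled out by rule 2; that leaves verb.
Position 9: noun is ruled out by rule 2; that leaves verb.
Position 2: verb is ruled out by rule 1; that leaves noun.
Position 6: verb is ruled out by rule 1; that leaves noun.
Position 7: verb is ruled out by rule 1; that leaves noun.
The unique satisfying tagging is: verb noun conjunction verb verb noun noun conjunction verb conjunction.
Rule-by-rule: rule 1 ok; rule 2 ok; rule 3 ok; rule 4 ok.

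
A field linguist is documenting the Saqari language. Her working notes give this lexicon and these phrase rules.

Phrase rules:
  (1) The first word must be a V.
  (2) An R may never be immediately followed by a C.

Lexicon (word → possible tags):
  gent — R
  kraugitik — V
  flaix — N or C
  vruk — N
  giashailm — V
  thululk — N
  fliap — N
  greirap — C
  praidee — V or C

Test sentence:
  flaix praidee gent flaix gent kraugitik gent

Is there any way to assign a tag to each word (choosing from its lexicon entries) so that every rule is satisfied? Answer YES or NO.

NO

Candidates per position — 1:flaix {N,C}; 2:praidee {V,C}; 3:gent {R}; 4:flaix {N,C}; 5:gent {R}; 6:kraugitik {V}; 7:gent {R}.
Rule 1 cannot be satisfied by any choice of tags from the lexicon.
So there is no consistent tagging.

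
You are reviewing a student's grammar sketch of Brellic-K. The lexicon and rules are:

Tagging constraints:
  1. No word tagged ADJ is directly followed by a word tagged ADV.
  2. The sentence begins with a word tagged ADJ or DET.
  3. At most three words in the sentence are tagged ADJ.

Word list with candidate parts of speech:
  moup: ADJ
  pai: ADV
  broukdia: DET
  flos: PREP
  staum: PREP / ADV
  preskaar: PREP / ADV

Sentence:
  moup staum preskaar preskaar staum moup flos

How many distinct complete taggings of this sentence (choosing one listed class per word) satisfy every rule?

8

Candidates per position — 1:moup {ADJ}; 2:staum {PREP,ADV}; 3:preskaar {PREP,ADV}; 4:preskaar {PREP,ADV}; 5:staum {PREP,ADV}; 6:moup {ADJ}; 7:flos {PREP}.
There are 16 candidate sequences in total.
Checking each against the rules leaves 8 sequences.
Count = 8.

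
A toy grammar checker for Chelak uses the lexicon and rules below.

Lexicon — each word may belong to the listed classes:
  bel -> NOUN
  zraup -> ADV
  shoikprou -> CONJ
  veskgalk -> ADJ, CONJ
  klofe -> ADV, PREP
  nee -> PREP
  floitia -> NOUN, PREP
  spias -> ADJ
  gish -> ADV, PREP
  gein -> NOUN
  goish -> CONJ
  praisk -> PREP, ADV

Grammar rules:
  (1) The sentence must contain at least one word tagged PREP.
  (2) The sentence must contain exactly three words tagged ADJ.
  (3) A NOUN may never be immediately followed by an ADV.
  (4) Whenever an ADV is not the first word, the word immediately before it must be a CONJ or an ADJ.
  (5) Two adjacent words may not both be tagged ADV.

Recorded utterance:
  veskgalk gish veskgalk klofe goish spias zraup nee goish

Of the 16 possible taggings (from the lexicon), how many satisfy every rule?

4

Candidates per position — 1:veskgalk {ADJ,CONJ}; 2:gish {ADV,PREP}; 3:veskgalk {ADJ,CONJ}; 4:klofe {ADV,PREP}; 5:goish {CONJ}; 6:spias {ADJ}; 7:zraup {ADV}; 8:nee {PREP}; 9:goish {CONJ}.
There are 16 candidate sequences in total.
The sequences that satisfy every rule: ADJ ADV ADJ ADV CONJ ADJ ADV PREP CONJ; ADJ ADV ADJ PREP CONJ ADJ ADV PREP CONJ; ADJ PREP ADJ ADV CONJ ADJ ADV PREP CONJ; ADJ PREP ADJ PREP CONJ ADJ ADV PREP CONJ.
Count = 4.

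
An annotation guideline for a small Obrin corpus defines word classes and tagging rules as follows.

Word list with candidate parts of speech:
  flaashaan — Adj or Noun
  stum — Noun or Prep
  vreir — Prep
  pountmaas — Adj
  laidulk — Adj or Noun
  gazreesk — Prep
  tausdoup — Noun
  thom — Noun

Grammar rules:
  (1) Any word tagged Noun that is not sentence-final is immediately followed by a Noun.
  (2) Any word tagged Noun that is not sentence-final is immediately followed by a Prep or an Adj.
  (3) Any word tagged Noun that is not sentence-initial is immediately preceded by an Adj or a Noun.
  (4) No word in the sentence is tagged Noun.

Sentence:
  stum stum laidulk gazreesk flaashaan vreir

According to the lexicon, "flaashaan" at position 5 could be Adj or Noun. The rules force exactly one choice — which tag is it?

Candidates per position — 1:stum {Noun,Prep}; 2:stum {Noun,Prep}; 3:laidulk {Adj,Noun}; 4:gazreesk {Prep}; 5:flaashaan {Adj,Noun}; 6:vreir {Prep}.
Position 1: tagging it Noun would leave rule 1 unsatisfiable, so it must be Prep.
Position 2: tagging it Noun would leave rule 1 unsatisfiable, so it must be Prep.
Position 3: tagging it Noun would leave rule 1 unsatisfiable, so it must be Adj.
Position 5: tagging it Noun would leave rule 1 unsatisfiable, so it must be Adj.
So the tagging must be: Prep Prep Adj Prep Adj Prep.
Check: rule 1 holds; rule 2 holds; rule 3 holds; rule 4 holds.

Adj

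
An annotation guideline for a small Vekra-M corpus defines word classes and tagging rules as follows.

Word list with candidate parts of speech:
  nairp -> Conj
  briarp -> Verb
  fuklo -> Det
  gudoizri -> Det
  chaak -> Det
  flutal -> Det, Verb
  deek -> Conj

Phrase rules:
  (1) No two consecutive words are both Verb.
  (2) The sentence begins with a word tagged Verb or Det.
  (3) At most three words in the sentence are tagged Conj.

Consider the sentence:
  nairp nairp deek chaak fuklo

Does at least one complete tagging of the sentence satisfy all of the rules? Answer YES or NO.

Candidates per position — 1:nairp {Conj}; 2:nairp {Conj}; 3:deek {Conj}; 4:chaak {Det}; 5:fuklo {Det}.
Rule 2 cannot be satisfied by any choice of tags from the lexicon.
So there is no consistent tagging.

NO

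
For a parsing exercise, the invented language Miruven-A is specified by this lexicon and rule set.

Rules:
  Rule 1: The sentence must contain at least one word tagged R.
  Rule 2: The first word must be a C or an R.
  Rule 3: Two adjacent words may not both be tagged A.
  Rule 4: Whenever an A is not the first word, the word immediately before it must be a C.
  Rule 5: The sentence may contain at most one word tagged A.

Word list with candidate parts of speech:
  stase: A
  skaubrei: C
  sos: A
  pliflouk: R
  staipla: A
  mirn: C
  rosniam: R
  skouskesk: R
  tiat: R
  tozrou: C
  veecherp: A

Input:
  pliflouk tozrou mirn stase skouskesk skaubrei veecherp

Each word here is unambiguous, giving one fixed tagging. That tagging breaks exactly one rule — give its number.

5

Fixed tagging: R C C A R C A.
Applying the rules: R1 pass, R2 pass, R3 pass, R4 pass, R5 fail.
Only rule 5 fails.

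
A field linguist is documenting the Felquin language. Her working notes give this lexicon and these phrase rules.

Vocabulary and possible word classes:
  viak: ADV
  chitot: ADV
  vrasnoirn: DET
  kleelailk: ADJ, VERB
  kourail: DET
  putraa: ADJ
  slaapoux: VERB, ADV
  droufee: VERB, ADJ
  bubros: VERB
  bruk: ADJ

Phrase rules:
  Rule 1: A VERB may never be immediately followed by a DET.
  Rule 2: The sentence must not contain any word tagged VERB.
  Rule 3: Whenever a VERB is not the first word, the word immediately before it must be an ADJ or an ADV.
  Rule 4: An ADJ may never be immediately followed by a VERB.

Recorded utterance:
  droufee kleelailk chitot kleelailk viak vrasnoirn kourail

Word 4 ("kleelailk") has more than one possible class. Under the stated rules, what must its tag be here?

ADJ

Candidates per position — 1:droufee {VERB,ADJ}; 2:kleelailk {ADJ,VERB}; 3:chitot {ADV}; 4:kleelailk {ADJ,VERB}; 5:viak {ADV}; 6:vrasnoirn {DET}; 7:kourail {DET}.
Position 1: VERB is ruled out by rule 2; that leaves ADJ.
Position 2: VERB is ruled out by rule 2; that leaves ADJ.
Position 4: VERB is ruled out by rule 2; that leaves ADJ.
The only consistent sequence is: ADJ ADJ ADV ADJ ADV DET DET.
Verifying each rule — rule 1 ok; rule 2 ok; rule 3 ok; rule 4 ok.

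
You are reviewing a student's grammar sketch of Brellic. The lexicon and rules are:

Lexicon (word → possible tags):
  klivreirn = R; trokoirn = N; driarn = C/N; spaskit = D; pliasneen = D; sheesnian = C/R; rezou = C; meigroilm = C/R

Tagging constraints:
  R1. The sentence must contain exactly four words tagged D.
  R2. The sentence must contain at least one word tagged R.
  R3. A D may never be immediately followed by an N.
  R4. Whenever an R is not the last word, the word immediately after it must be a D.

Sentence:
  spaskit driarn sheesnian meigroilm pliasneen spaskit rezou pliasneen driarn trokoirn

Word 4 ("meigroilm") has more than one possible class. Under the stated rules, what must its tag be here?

Candidates per position — 1:spaskit {D}; 2:driarn {C,N}; 3:sheesnian {C,R}; 4:meigroilm {C,R}; 5:pliasneen {D}; 6:spaskit {D}; 7:rezou {C}; 8:pliasneen {D}; 9:driarn {C,N}; 10:trokoirn {N}.
Position 2: N is ruled out by rule 3; that leaves C.
Position 3: R is ruled out by rule 4; that leaves C.
Position 4: C is ruled out by rule 2; that leaves R.
Position 9: N is ruled out by rule 3; that leaves C.
The only consistent sequence is: D C C R D D C D C N.
Rule-by-rule: rule 1 ✓; rule 2 ✓; rule 3 ✓; rule 4 ✓.

R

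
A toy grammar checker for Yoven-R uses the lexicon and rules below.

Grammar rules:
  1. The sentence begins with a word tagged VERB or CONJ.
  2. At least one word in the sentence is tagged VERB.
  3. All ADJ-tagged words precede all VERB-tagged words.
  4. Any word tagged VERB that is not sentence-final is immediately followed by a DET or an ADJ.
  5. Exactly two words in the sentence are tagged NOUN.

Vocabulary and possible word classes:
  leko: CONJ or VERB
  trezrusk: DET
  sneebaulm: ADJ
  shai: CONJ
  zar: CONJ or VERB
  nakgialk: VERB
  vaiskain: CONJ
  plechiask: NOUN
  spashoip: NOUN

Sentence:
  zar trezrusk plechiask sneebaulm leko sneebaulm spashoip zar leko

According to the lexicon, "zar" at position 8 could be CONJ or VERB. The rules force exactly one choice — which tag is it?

CONJ

Candidates per position — 1:zar {CONJ,VERB}; 2:trezrusk {DET}; 3:plechiask {NOUN}; 4:sneebaulm {ADJ}; 5:leko {CONJ,VERB}; 6:sneebaulm {ADJ}; 7:spashoip {NOUN}; 8:zar {CONJ,VERB}; 9:leko {CONJ,VERB}.
At position 1, choosing VERB makes rule 3 impossible to satisfy; hence CONJ.
At position 5, choosing VERB makes rule 3 impossible to satisfy; hence CONJ.
At position 8, choosing VERB makes rule 4 impossible to satisfy; hence CONJ.
At position 9, choosing CONJ makes rule 2 impossible to satisfy; hence VERB.
So the tagging must be: CONJ DET NOUN ADJ CONJ ADJ NOUN CONJ VERB.
Rule-by-rule: rule 1 ✓; rule 2 ✓; rule 3 ✓; rule 4 ✓; rule 5 ✓.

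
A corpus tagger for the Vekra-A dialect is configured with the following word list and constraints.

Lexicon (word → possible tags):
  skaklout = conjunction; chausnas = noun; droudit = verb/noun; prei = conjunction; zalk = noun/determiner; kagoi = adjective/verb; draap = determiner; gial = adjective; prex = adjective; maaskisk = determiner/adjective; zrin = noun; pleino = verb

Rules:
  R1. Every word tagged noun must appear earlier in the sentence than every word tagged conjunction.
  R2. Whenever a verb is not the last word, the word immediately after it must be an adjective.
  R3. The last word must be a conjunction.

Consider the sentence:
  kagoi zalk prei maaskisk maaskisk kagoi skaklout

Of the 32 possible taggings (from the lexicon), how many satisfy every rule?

Candidates per position — 1:kagoi {adjective,verb}; 2:zalk {noun,determiner}; 3:prei {conjunction}; 4:maaskisk {determiner,adjective}; 5:maaskisk {determiner,adjective}; 6:kagoi {adjective,verb}; 7:skaklout {conjunction}.
There are 32 candidate sequences in total.
Checking each against the rules leaves 8 sequences.
Count = 8.

8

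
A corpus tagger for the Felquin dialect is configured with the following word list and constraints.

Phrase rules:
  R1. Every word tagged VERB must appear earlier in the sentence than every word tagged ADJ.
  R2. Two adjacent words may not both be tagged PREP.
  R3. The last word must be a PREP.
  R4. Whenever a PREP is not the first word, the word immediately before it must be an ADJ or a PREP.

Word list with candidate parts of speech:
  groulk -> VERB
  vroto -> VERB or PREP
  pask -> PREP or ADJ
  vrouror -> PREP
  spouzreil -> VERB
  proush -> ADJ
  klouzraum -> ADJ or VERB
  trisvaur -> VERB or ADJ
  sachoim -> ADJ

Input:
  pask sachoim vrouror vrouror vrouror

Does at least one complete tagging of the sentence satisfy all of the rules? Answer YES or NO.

NO

Candidates per position — 1:pask {PREP,ADJ}; 2:sachoim {ADJ}; 3:vrouror {PREP}; 4:vrouror {PREP}; 5:vrouror {PREP}.
Rule 2 cannot be satisfied by any choice of tags from the lexicon.
So there is no consistent tagging.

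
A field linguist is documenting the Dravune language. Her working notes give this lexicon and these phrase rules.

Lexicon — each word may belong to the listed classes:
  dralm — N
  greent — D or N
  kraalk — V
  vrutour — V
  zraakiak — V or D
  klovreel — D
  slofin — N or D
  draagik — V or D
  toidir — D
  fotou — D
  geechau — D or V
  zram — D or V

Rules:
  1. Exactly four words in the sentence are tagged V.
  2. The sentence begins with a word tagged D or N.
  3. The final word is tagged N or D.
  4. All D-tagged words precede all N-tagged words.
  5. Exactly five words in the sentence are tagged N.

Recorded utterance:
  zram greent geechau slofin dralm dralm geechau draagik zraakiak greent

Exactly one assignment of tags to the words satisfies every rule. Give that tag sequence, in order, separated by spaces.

D N V N N N V V V N

Candidates per position — 1:zram {D,V}; 2:greent {D,N}; 3:geechau {D,V}; 4:slofin {N,D}; 5:dralm {N}; 6:dralm {N}; 7:geechau {D,V}; 8:draagik {V,D}; 9:zraakiak {V,D}; 10:greent {D,N}.
Position 1: tagging it V would leave rule 2 unsatisfiable, so it must be D.
Position 2: tagging it D would leave rule 5 unsatisfiable, so it must be N.
Position 3: tagging it D would leave rule 1 unsatisfiable, so it must be V.
Position 4: tagging it D would leave rule 4 unsatisfiable, so it must be N.
Position 7: tagging it D would leave rule 1 unsatisfiable, so it must be V.
Position 8: tagging it D would leave rule 1 unsatisfiable, so it must be V.
Position 9: tagging it D would leave rule 1 unsatisfiable, so it must be V.
Position 10: tagging it D would leave rule 4 unsatisfiable, so it must be N.
The unique satisfying tagging is: D N V N N N V V V N.
Rule-by-rule: rule 1 satisfied; rule 2 satisfied; rule 3 satisfied; rule 4 satisfied; rule 5 satisfied.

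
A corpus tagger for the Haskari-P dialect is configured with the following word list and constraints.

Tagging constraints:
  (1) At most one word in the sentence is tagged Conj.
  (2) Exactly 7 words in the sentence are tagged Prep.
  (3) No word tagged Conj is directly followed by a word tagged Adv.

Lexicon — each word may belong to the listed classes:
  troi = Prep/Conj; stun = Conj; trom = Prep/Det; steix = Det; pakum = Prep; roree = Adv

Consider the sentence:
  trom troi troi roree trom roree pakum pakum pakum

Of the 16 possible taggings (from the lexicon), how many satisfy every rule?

1

Candidates per position — 1:trom {Prep,Det}; 2:troi {Prep,Conj}; 3:troi {Prep,Conj}; 4:roree {Adv}; 5:trom {Prep,Det}; 6:roree {Adv}; 7:pakum {Prep}; 8:pakum {Prep}; 9:pakum {Prep}.
There are 16 candidate sequences in total.
The sequences that satisfy every rule: Prep Prep Prep Adv Prep Adv Prep Prep Prep.
Count = 1.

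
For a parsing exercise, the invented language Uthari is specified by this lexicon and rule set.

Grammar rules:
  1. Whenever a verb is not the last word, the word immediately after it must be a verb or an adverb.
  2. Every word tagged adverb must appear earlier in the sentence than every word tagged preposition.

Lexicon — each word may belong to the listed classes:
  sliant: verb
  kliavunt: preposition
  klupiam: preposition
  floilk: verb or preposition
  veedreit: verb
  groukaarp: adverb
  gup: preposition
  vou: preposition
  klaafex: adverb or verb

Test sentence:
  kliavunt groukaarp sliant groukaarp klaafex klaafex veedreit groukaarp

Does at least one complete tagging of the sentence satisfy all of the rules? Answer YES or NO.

NO

Candidates per position — 1:kliavunt {preposition}; 2:groukaarp {adverb}; 3:sliant {verb}; 4:groukaarp {adverb}; 5:klaafex {adverb,verb}; 6:klaafex {adverb,verb}; 7:veedreit {verb}; 8:groukaarp {adverb}.
Rule 2 cannot be satisfied by any choice of tags from the lexicon.
So there is no consistent tagging.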